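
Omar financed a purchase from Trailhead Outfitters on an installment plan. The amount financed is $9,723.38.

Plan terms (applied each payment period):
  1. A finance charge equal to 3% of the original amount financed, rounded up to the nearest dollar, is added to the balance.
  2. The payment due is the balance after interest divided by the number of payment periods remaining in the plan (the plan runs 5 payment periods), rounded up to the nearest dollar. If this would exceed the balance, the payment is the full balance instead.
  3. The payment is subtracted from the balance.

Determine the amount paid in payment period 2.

$2,076.00

# | Opening | Interest | Payment | End bal
1 | $9,723.38 | $292.00 | $2,004.00 | $8,011.38
2 | $8,011.38 | $292.00 | $2,076.00 | $6,227.38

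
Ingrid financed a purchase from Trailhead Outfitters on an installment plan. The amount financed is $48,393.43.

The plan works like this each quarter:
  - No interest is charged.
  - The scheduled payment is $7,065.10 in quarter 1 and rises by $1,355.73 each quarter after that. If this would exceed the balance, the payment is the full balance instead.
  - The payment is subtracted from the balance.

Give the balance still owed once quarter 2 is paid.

$32,907.50

Quarter 1: $48,393.43 − $7,065.10 → $41,328.33
Quarter 2: $41,328.33 − $8,420.83 → $32,907.50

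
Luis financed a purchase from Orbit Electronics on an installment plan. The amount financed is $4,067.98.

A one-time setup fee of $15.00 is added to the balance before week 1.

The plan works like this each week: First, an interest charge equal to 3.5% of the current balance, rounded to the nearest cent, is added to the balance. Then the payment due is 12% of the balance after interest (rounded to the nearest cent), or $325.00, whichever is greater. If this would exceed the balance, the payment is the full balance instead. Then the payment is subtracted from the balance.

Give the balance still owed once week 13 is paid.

$428.09

Week 1: opening $4,082.98; interest $142.90 → $4,225.88; payment $507.11; balance $3,718.77
Week 2: opening $3,718.77; interest $130.16 → $3,848.93; payment $461.87; balance $3,387.06
Week 3: opening $3,387.06; interest $118.55 → $3,505.61; payment $420.67; balance $3,084.94
Week 4: opening $3,084.94; interest $107.97 → $3,192.91; payment $383.15; balance $2,809.76
Week 5: opening $2,809.76; interest $98.34 → $2,908.10; payment $348.97; balance $2,559.13
Week 6: opening $2,559.13; interest $89.57 → $2,648.70; payment $325.00; balance $2,323.70
Week 7: opening $2,323.70; interest $81.33 → $2,405.03; payment $325.00; balance $2,080.03
Week 8: opening $2,080.03; interest $72.80 → $2,152.83; payment $325.00; balance $1,827.83
Week 9: opening $1,827.83; interest $63.97 → $1,891.80; payment $325.00; balance $1,566.80
Week 10: opening $1,566.80; interest $54.84 → $1,621.64; payment $325.00; balance $1,296.64
Week 11: opening $1,296.64; interest $45.38 → $1,342.02; payment $325.00; balance $1,017.02
Week 12: opening $1,017.02; interest $35.60 → $1,052.62; payment $325.00; balance $727.62
Week 13: opening $727.62; interest $25.47 → $753.09; payment $325.00; balance $428.09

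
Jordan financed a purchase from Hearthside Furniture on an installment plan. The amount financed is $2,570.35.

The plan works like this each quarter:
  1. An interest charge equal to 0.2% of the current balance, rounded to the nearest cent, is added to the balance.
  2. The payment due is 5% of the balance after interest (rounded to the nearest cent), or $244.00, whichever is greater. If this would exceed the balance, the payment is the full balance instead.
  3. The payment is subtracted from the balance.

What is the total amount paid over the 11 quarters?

$2,600.45

Quarter 1: opening $2,570.35; interest $5.14 → $2,575.49; payment $244.00; balance $2,331.49
Quarter 2: opening $2,331.49; interest $4.66 → $2,336.15; payment $244.00; balance $2,092.15
Quarter 3: opening $2,092.15; interest $4.18 → $2,096.33; payment $244.00; balance $1,852.33
Quarter 4: opening $1,852.33; interest $3.70 → $1,856.03; payment $244.00; balance $1,612.03
Quarter 5: opening $1,612.03; interest $3.22 → $1,615.25; payment $244.00; balance $1,371.25
Quarter 6: opening $1,371.25; interest $2.74 → $1,373.99; payment $244.00; balance $1,129.99
Quarter 7: opening $1,129.99; interest $2.26 → $1,132.25; payment $244.00; balance $888.25
Quarter 8: opening $888.25; interest $1.78 → $890.03; payment $244.00; balance $646.03
Quarter 9: opening $646.03; interest $1.29 → $647.32; payment $244.00; balance $403.32
Quarter 10: opening $403.32; interest $0.81 → $404.13; payment $244.00; balance $160.13
Quarter 11: opening $160.13; interest $0.32 → $160.45; payment $160.45; balance $0.00
Total paid: $2,600.45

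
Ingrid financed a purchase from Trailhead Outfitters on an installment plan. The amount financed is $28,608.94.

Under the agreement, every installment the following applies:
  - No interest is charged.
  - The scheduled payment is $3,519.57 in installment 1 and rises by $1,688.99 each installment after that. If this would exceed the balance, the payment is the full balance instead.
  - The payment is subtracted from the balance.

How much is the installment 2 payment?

Installment 1: $28,608.94 − $3,519.57 → $25,089.37
Installment 2: $25,089.37 − $5,208.56 → $19,880.81

$5,208.56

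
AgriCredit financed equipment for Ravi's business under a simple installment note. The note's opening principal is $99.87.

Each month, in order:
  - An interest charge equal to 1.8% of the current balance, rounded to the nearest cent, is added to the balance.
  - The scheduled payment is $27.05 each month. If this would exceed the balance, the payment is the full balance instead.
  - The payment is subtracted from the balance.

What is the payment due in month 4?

# | Opening | Interest | Payment | End bal
1 | $99.87 | $1.80 | $27.05 | $74.62
2 | $74.62 | $1.34 | $27.05 | $48.91
3 | $48.91 | $0.88 | $27.05 | $22.74
4 | $22.74 | $0.41 | $23.15 | $0.00

$23.15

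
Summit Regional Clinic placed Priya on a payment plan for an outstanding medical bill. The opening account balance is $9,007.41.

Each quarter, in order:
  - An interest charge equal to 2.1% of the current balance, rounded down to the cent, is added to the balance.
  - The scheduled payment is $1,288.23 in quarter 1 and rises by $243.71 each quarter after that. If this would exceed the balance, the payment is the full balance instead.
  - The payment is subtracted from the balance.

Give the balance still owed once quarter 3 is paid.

$4,904.20

Quarter 1: opening $9,007.41; interest $189.15 → $9,196.56; payment $1,288.23; balance $7,908.33
Quarter 2: opening $7,908.33; interest $166.07 → $8,074.40; payment $1,531.94; balance $6,542.46
Quarter 3: opening $6,542.46; interest $137.39 → $6,679.85; payment $1,775.65; balance $4,904.20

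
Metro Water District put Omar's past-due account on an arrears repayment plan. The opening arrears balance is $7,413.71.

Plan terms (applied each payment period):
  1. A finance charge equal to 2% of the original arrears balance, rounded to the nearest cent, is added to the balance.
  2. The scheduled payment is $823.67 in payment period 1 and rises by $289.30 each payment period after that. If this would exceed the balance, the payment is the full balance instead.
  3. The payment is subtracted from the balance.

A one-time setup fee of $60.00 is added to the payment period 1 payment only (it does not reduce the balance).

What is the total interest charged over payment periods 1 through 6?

# | Opening | Interest | Payment | Fee | End bal
1 | $7,413.71 | $148.27 | $823.67 | $60.00 | $6,738.31
2 | $6,738.31 | $148.27 | $1,112.97 | — | $5,773.61
3 | $5,773.61 | $148.27 | $1,402.27 | — | $4,519.61
4 | $4,519.61 | $148.27 | $1,691.57 | — | $2,976.31
5 | $2,976.31 | $148.27 | $1,980.87 | — | $1,143.71
6 | $1,143.71 | $148.27 | $1,291.98 | — | $0.00
Total interest: $148.27 + $148.27 + $148.27 + $148.27 + $148.27 + $148.27 = $889.62

$889.62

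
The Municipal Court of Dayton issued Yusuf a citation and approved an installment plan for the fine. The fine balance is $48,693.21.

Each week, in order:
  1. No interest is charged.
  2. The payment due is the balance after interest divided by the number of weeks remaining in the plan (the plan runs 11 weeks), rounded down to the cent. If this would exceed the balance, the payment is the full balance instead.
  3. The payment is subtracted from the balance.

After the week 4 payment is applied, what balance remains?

$30,986.61

Week 1: opening $48,693.21; payment $4,426.65; balance $44,266.56
Week 2: opening $44,266.56; payment $4,426.65; balance $39,839.91
Week 3: opening $39,839.91; payment $4,426.65; balance $35,413.26
Week 4: opening $35,413.26; payment $4,426.65; balance $30,986.61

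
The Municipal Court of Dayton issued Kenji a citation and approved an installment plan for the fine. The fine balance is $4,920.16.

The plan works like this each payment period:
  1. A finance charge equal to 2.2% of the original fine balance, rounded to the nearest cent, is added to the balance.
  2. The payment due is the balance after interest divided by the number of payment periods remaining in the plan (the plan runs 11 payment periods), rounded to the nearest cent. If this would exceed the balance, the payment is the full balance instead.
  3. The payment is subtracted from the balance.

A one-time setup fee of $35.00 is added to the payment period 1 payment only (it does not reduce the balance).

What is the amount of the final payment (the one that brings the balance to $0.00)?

$774.15

# | Opening | Interest | Payment | Fee | End bal
1 | $4,920.16 | $108.24 | $457.13 | $35.00 | $4,571.27
2 | $4,571.27 | $108.24 | $467.95 | — | $4,211.56
3 | $4,211.56 | $108.24 | $479.98 | — | $3,839.82
4 | $3,839.82 | $108.24 | $493.51 | — | $3,454.55
5 | $3,454.55 | $108.24 | $508.97 | — | $3,053.82
6 | $3,053.82 | $108.24 | $527.01 | — | $2,635.05
7 | $2,635.05 | $108.24 | $548.66 | — | $2,194.63
8 | $2,194.63 | $108.24 | $575.72 | — | $1,727.15
9 | $1,727.15 | $108.24 | $611.80 | — | $1,223.59
10 | $1,223.59 | $108.24 | $665.92 | — | $665.91
11 | $665.91 | $108.24 | $774.15 | — | $0.00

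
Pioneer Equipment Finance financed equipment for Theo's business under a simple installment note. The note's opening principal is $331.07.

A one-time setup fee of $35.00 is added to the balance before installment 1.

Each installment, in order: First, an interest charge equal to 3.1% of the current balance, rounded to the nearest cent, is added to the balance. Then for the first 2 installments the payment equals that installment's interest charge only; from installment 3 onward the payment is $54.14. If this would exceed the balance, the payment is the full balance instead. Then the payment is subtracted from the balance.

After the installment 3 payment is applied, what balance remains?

$323.28

Installment 1: $366.07 +$11.35 interest = $377.42; pay $11.35 → $366.07
Installment 2: $366.07 +$11.35 interest = $377.42; pay $11.35 → $366.07
Installment 3: $366.07 +$11.35 interest = $377.42; pay $54.14 → $323.28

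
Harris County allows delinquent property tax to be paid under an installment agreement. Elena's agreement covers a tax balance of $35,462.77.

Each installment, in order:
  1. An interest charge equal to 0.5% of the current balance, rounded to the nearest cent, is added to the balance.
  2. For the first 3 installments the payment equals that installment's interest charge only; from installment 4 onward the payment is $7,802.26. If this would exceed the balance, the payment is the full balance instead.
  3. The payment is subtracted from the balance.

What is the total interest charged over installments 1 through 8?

Installment 1: opening $35,462.77; interest $177.31 → $35,640.08; payment $177.31; balance $35,462.77
Installment 2: opening $35,462.77; interest $177.31 → $35,640.08; payment $177.31; balance $35,462.77
Installment 3: opening $35,462.77; interest $177.31 → $35,640.08; payment $177.31; balance $35,462.77
Installment 4: opening $35,462.77; interest $177.31 → $35,640.08; payment $7,802.26; balance $27,837.82
Installment 5: opening $27,837.82; interest $139.19 → $27,977.01; payment $7,802.26; balance $20,174.75
Installment 6: opening $20,174.75; interest $100.87 → $20,275.62; payment $7,802.26; balance $12,473.36
Installment 7: opening $12,473.36; interest $62.37 → $12,535.73; payment $7,802.26; balance $4,733.47
Installment 8: opening $4,733.47; interest $23.67 → $4,757.14; payment $4,757.14; balance $0.00
Total interest: $177.31 + $177.31 + $177.31 + $177.31 + $139.19 + $100.87 + $62.37 + $23.67 = $1,035.34

$1,035.34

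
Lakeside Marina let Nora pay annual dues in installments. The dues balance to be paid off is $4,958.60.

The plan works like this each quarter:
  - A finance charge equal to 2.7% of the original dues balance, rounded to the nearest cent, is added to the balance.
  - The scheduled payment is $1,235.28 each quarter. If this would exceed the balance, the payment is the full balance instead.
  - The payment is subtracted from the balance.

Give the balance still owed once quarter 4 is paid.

# | Opening | Interest | Payment | End bal
1 | $4,958.60 | $133.88 | $1,235.28 | $3,857.20
2 | $3,857.20 | $133.88 | $1,235.28 | $2,755.80
3 | $2,755.80 | $133.88 | $1,235.28 | $1,654.40
4 | $1,654.40 | $133.88 | $1,235.28 | $553.00

$553.00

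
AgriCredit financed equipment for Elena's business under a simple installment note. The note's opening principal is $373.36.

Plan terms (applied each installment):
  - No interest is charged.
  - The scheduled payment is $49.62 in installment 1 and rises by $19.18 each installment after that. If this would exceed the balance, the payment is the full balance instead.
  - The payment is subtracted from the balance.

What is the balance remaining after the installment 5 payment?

$0.00

# | Opening | Payment | End bal
1 | $373.36 | $49.62 | $323.74
2 | $323.74 | $68.80 | $254.94
3 | $254.94 | $87.98 | $166.96
4 | $166.96 | $107.16 | $59.80
5 | $59.80 | $59.80 | $0.00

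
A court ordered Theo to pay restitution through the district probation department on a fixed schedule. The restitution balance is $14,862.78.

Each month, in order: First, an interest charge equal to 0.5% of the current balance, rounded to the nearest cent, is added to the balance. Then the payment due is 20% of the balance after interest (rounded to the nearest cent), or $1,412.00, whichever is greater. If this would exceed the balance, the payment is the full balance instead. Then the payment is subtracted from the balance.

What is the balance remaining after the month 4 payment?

$6,210.46

Month 1: opening $14,862.78; interest $74.31 → $14,937.09; payment $2,987.42; balance $11,949.67
Month 2: opening $11,949.67; interest $59.75 → $12,009.42; payment $2,401.88; balance $9,607.54
Month 3: opening $9,607.54; interest $48.04 → $9,655.58; payment $1,931.12; balance $7,724.46
Month 4: opening $7,724.46; interest $38.62 → $7,763.08; payment $1,552.62; balance $6,210.46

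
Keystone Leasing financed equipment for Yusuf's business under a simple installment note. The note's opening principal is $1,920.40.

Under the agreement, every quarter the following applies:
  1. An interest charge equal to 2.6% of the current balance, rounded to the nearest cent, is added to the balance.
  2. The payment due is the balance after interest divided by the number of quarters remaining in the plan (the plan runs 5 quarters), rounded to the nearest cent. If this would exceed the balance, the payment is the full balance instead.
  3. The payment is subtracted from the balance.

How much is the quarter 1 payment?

Quarter 1: $1,920.40 +$49.93 interest = $1,970.33; pay $394.07 → $1,576.26

$394.07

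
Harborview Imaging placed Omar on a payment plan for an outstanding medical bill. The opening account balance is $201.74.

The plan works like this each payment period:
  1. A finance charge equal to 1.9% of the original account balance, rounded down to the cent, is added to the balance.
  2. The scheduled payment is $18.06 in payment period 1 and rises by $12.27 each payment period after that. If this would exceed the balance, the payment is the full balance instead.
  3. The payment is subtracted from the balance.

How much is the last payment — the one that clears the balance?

Payment period 1: opening $201.74; interest $3.83 → $205.57; payment $18.06; balance $187.51
Payment period 2: opening $187.51; interest $3.83 → $191.34; payment $30.33; balance $161.01
Payment period 3: opening $161.01; interest $3.83 → $164.84; payment $42.60; balance $122.24
Payment period 4: opening $122.24; interest $3.83 → $126.07; payment $54.87; balance $71.20
Payment period 5: opening $71.20; interest $3.83 → $75.03; payment $67.14; balance $7.89
Payment period 6: opening $7.89; interest $3.83 → $11.72; payment $11.72; balance $0.00

$11.72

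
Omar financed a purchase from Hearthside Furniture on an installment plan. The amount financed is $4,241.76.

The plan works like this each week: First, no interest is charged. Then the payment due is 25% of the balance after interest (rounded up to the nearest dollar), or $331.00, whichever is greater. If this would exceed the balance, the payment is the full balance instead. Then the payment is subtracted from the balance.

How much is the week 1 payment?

Week 1: opening $4,241.76; payment $1,061.00; balance $3,180.76

$1,061.00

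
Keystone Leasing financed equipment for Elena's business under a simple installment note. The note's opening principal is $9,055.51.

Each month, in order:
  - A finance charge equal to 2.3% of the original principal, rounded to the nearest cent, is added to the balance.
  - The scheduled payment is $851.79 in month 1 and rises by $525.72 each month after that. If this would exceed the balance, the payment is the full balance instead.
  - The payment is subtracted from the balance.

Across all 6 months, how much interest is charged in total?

$1,249.68

Month 1: $9,055.51 +$208.28 interest = $9,263.79; pay $851.79 → $8,412.00
Month 2: $8,412.00 +$208.28 interest = $8,620.28; pay $1,377.51 → $7,242.77
Month 3: $7,242.77 +$208.28 interest = $7,451.05; pay $1,903.23 → $5,547.82
Month 4: $5,547.82 +$208.28 interest = $5,756.10; pay $2,428.95 → $3,327.15
Month 5: $3,327.15 +$208.28 interest = $3,535.43; pay $2,954.67 → $580.76
Month 6: $580.76 +$208.28 interest = $789.04; pay $789.04 → $0.00
Total interest: $208.28 + $208.28 + $208.28 + $208.28 + $208.28 + $208.28 = $1,249.68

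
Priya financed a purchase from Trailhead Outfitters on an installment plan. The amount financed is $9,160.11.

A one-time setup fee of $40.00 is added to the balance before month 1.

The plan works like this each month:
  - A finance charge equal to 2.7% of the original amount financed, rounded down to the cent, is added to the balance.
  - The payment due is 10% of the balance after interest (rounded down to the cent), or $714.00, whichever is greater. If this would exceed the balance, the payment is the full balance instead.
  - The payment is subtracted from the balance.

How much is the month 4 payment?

$755.74

Month 1: opening $9,200.11; interest $247.32 → $9,447.43; payment $944.74; balance $8,502.69
Month 2: opening $8,502.69; interest $247.32 → $8,750.01; payment $875.00; balance $7,875.01
Month 3: opening $7,875.01; interest $247.32 → $8,122.33; payment $812.23; balance $7,310.10
Month 4: opening $7,310.10; interest $247.32 → $7,557.42; payment $755.74; balance $6,801.68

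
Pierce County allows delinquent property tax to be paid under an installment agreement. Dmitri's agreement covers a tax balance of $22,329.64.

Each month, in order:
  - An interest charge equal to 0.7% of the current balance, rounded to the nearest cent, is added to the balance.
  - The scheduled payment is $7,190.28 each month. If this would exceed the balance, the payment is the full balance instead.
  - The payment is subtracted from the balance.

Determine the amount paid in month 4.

$1,087.23

Month 1: $22,329.64 +$156.31 interest = $22,485.95; pay $7,190.28 → $15,295.67
Month 2: $15,295.67 +$107.07 interest = $15,402.74; pay $7,190.28 → $8,212.46
Month 3: $8,212.46 +$57.49 interest = $8,269.95; pay $7,190.28 → $1,079.67
Month 4: $1,079.67 +$7.56 interest = $1,087.23; pay $1,087.23 → $0.00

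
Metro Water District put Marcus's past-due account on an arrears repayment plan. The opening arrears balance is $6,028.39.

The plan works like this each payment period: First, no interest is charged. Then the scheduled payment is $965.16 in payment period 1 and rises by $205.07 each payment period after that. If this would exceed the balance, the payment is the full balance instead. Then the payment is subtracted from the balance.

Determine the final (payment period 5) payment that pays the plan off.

$937.33

Payment period 1: $6,028.39 − $965.16 → $5,063.23
Payment period 2: $5,063.23 − $1,170.23 → $3,893.00
Payment period 3: $3,893.00 − $1,375.30 → $2,517.70
Payment period 4: $2,517.70 − $1,580.37 → $937.33
Payment period 5: $937.33 − $937.33 → $0.00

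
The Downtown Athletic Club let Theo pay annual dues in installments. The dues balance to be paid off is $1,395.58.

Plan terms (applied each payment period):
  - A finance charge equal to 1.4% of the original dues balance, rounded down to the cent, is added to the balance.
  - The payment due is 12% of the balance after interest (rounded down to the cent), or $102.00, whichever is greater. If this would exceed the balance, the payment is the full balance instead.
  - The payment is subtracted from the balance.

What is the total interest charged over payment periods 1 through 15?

$292.95

Payment period 1: $1,395.58 +$19.53 interest = $1,415.11; pay $169.81 → $1,245.30
Payment period 2: $1,245.30 +$19.53 interest = $1,264.83; pay $151.77 → $1,113.06
Payment period 3: $1,113.06 +$19.53 interest = $1,132.59; pay $135.91 → $996.68
Payment period 4: $996.68 +$19.53 interest = $1,016.21; pay $121.94 → $894.27
Payment period 5: $894.27 +$19.53 interest = $913.80; pay $109.65 → $804.15
Payment period 6: $804.15 +$19.53 interest = $823.68; pay $102.00 → $721.68
Payment period 7: $721.68 +$19.53 interest = $741.21; pay $102.00 → $639.21
Payment period 8: $639.21 +$19.53 interest = $658.74; pay $102.00 → $556.74
Payment period 9: $556.74 +$19.53 interest = $576.27; pay $102.00 → $474.27
Payment period 10: $474.27 +$19.53 interest = $493.80; pay $102.00 → $391.80
Payment period 11: $391.80 +$19.53 interest = $411.33; pay $102.00 → $309.33
Payment period 12: $309.33 +$19.53 interest = $328.86; pay $102.00 → $226.86
Payment period 13: $226.86 +$19.53 interest = $246.39; pay $102.00 → $144.39
Payment period 14: $144.39 +$19.53 interest = $163.92; pay $102.00 → $61.92
Payment period 15: $61.92 +$19.53 interest = $81.45; pay $81.45 → $0.00
Total interest: $19.53 + $19.53 + $19.53 + $19.53 + $19.53 + $19.53 + $19.53 + $19.53 + $19.53 + $19.53 + $19.53 + $19.53 + $19.53 + $19.53 + $19.53 = $292.95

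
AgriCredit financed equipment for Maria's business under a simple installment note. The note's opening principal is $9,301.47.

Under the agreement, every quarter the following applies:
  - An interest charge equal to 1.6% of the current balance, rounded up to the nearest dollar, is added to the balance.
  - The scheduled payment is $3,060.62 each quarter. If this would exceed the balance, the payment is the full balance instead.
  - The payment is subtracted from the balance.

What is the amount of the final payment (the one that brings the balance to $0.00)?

Quarter 1: $9,301.47 +$149.00 interest = $9,450.47; pay $3,060.62 → $6,389.85
Quarter 2: $6,389.85 +$103.00 interest = $6,492.85; pay $3,060.62 → $3,432.23
Quarter 3: $3,432.23 +$55.00 interest = $3,487.23; pay $3,060.62 → $426.61
Quarter 4: $426.61 +$7.00 interest = $433.61; pay $433.61 → $0.00

$433.61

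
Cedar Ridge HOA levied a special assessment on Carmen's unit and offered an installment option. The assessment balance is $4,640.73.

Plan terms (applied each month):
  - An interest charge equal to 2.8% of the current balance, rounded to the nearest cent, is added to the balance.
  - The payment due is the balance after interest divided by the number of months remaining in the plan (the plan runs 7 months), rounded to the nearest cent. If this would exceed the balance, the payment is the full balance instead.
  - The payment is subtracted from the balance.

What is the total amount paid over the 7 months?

$5,190.65

# | Opening | Interest | Payment | End bal
1 | $4,640.73 | $129.94 | $681.52 | $4,089.15
2 | $4,089.15 | $114.50 | $700.61 | $3,503.04
3 | $3,503.04 | $98.09 | $720.23 | $2,880.90
4 | $2,880.90 | $80.67 | $740.39 | $2,221.18
5 | $2,221.18 | $62.19 | $761.12 | $1,522.25
6 | $1,522.25 | $42.62 | $782.44 | $782.43
7 | $782.43 | $21.91 | $804.34 | $0.00
Total paid: $5,190.65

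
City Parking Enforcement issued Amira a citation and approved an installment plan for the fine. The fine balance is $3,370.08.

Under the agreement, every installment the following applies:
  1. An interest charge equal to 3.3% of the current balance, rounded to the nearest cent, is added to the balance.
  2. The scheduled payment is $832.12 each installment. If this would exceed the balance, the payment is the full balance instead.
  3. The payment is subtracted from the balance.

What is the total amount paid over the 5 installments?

$3,680.26

Installment 1: $3,370.08 +$111.21 interest = $3,481.29; pay $832.12 → $2,649.17
Installment 2: $2,649.17 +$87.42 interest = $2,736.59; pay $832.12 → $1,904.47
Installment 3: $1,904.47 +$62.85 interest = $1,967.32; pay $832.12 → $1,135.20
Installment 4: $1,135.20 +$37.46 interest = $1,172.66; pay $832.12 → $340.54
Installment 5: $340.54 +$11.24 interest = $351.78; pay $351.78 → $0.00
Total paid: $3,680.26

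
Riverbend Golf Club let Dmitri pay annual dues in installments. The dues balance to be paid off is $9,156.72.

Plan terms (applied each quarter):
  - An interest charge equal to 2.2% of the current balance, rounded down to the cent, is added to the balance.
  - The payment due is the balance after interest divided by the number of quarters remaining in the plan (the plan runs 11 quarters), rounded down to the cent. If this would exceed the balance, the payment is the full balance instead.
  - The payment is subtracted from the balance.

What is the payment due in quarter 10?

Quarter 1: $9,156.72 +$201.44 interest = $9,358.16; pay $850.74 → $8,507.42
Quarter 2: $8,507.42 +$187.16 interest = $8,694.58; pay $869.45 → $7,825.13
Quarter 3: $7,825.13 +$172.15 interest = $7,997.28; pay $888.58 → $7,108.70
Quarter 4: $7,108.70 +$156.39 interest = $7,265.09; pay $908.13 → $6,356.96
Quarter 5: $6,356.96 +$139.85 interest = $6,496.81; pay $928.11 → $5,568.70
Quarter 6: $5,568.70 +$122.51 interest = $5,691.21; pay $948.53 → $4,742.68
Quarter 7: $4,742.68 +$104.33 interest = $4,847.01; pay $969.40 → $3,877.61
Quarter 8: $3,877.61 +$85.30 interest = $3,962.91; pay $990.72 → $2,972.19
Quarter 9: $2,972.19 +$65.38 interest = $3,037.57; pay $1,012.52 → $2,025.05
Quarter 10: $2,025.05 +$44.55 interest = $2,069.60; pay $1,034.80 → $1,034.80

$1,034.80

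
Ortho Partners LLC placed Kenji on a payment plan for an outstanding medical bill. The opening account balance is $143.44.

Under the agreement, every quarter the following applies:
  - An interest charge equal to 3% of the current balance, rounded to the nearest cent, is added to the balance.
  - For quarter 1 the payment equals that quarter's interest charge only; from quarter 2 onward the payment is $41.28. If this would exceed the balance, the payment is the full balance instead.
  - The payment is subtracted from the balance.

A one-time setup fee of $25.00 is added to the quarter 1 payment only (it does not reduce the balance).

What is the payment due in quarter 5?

$30.01

Quarter 1: opening $143.44; interest $4.30 → $147.74; payment $4.30 (+ $25.00 fee); balance $143.44
Quarter 2: opening $143.44; interest $4.30 → $147.74; payment $41.28; balance $106.46
Quarter 3: opening $106.46; interest $3.19 → $109.65; payment $41.28; balance $68.37
Quarter 4: opening $68.37; interest $2.05 → $70.42; payment $41.28; balance $29.14
Quarter 5: opening $29.14; interest $0.87 → $30.01; payment $30.01; balance $0.00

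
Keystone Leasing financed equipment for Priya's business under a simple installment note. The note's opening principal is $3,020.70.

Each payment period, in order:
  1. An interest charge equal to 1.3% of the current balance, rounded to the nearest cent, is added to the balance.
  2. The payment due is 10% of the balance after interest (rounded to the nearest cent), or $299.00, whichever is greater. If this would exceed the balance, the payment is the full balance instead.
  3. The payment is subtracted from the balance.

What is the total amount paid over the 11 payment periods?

$3,258.55

Payment period 1: opening $3,020.70; interest $39.27 → $3,059.97; payment $306.00; balance $2,753.97
Payment period 2: opening $2,753.97; interest $35.80 → $2,789.77; payment $299.00; balance $2,490.77
Payment period 3: opening $2,490.77; interest $32.38 → $2,523.15; payment $299.00; balance $2,224.15
Payment period 4: opening $2,224.15; interest $28.91 → $2,253.06; payment $299.00; balance $1,954.06
Payment period 5: opening $1,954.06; interest $25.40 → $1,979.46; payment $299.00; balance $1,680.46
Payment period 6: opening $1,680.46; interest $21.85 → $1,702.31; payment $299.00; balance $1,403.31
Payment period 7: opening $1,403.31; interest $18.24 → $1,421.55; payment $299.00; balance $1,122.55
Payment period 8: opening $1,122.55; interest $14.59 → $1,137.14; payment $299.00; balance $838.14
Payment period 9: opening $838.14; interest $10.90 → $849.04; payment $299.00; balance $550.04
Payment period 10: opening $550.04; interest $7.15 → $557.19; payment $299.00; balance $258.19
Payment period 11: opening $258.19; interest $3.36 → $261.55; payment $261.55; balance $0.00
Total paid: $3,258.55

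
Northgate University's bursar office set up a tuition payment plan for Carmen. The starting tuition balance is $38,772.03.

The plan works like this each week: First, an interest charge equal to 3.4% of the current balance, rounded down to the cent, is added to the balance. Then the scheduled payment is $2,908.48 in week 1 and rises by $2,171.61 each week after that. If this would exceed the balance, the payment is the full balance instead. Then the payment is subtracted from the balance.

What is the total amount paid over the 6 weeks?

Week 1: opening $38,772.03; interest $1,318.24 → $40,090.27; payment $2,908.48; balance $37,181.79
Week 2: opening $37,181.79; interest $1,264.18 → $38,445.97; payment $5,080.09; balance $33,365.88
Week 3: opening $33,365.88; interest $1,134.43 → $34,500.31; payment $7,251.70; balance $27,248.61
Week 4: opening $27,248.61; interest $926.45 → $28,175.06; payment $9,423.31; balance $18,751.75
Week 5: opening $18,751.75; interest $637.55 → $19,389.30; payment $11,594.92; balance $7,794.38
Week 6: opening $7,794.38; interest $265.00 → $8,059.38; payment $8,059.38; balance $0.00
Total paid: $44,317.88

$44,317.88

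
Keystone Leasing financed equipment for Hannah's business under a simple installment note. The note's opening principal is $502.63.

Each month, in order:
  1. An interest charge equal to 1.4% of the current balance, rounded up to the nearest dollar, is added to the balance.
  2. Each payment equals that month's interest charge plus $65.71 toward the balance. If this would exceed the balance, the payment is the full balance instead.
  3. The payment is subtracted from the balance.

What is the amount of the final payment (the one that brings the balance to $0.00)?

$43.66

Month 1: opening $502.63; interest $8.00 → $510.63; payment $73.71; balance $436.92
Month 2: opening $436.92; interest $7.00 → $443.92; payment $72.71; balance $371.21
Month 3: opening $371.21; interest $6.00 → $377.21; payment $71.71; balance $305.50
Month 4: opening $305.50; interest $5.00 → $310.50; payment $70.71; balance $239.79
Month 5: opening $239.79; interest $4.00 → $243.79; payment $69.71; balance $174.08
Month 6: opening $174.08; interest $3.00 → $177.08; payment $68.71; balance $108.37
Month 7: opening $108.37; interest $2.00 → $110.37; payment $67.71; balance $42.66
Month 8: opening $42.66; interest $1.00 → $43.66; payment $43.66; balance $0.00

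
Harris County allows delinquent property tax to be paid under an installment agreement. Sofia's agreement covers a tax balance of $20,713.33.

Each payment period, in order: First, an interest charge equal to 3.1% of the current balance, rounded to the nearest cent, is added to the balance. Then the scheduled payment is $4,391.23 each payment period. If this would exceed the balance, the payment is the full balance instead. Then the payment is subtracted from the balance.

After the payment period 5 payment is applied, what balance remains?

Payment period 1: opening $20,713.33; interest $642.11 → $21,355.44; payment $4,391.23; balance $16,964.21
Payment period 2: opening $16,964.21; interest $525.89 → $17,490.10; payment $4,391.23; balance $13,098.87
Payment period 3: opening $13,098.87; interest $406.06 → $13,504.93; payment $4,391.23; balance $9,113.70
Payment period 4: opening $9,113.70; interest $282.52 → $9,396.22; payment $4,391.23; balance $5,004.99
Payment period 5: opening $5,004.99; interest $155.15 → $5,160.14; payment $4,391.23; balance $768.91

$768.91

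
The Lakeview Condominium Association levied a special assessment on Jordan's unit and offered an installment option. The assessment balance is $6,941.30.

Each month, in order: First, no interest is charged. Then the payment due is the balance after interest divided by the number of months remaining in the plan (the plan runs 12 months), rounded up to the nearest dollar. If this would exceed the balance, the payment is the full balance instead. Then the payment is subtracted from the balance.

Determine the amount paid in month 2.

# | Opening | Payment | End bal
1 | $6,941.30 | $579.00 | $6,362.30
2 | $6,362.30 | $579.00 | $5,783.30

$579.00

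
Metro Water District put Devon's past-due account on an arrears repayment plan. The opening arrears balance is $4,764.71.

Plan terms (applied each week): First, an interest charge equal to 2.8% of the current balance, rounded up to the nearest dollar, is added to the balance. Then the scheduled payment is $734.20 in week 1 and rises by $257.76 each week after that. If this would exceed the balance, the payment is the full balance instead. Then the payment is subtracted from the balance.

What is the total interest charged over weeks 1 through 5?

$424.00

Week 1: opening $4,764.71; interest $134.00 → $4,898.71; payment $734.20; balance $4,164.51
Week 2: opening $4,164.51; interest $117.00 → $4,281.51; payment $991.96; balance $3,289.55
Week 3: opening $3,289.55; interest $93.00 → $3,382.55; payment $1,249.72; balance $2,132.83
Week 4: opening $2,132.83; interest $60.00 → $2,192.83; payment $1,507.48; balance $685.35
Week 5: opening $685.35; interest $20.00 → $705.35; payment $705.35; balance $0.00
Total interest: $134.00 + $117.00 + $93.00 + $60.00 + $20.00 = $424.00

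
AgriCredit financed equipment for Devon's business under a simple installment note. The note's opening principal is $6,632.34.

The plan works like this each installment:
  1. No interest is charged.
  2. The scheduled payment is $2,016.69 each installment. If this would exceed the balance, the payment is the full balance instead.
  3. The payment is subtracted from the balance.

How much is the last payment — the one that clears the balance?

# | Opening | Payment | End bal
1 | $6,632.34 | $2,016.69 | $4,615.65
2 | $4,615.65 | $2,016.69 | $2,598.96
3 | $2,598.96 | $2,016.69 | $582.27
4 | $582.27 | $582.27 | $0.00

$582.27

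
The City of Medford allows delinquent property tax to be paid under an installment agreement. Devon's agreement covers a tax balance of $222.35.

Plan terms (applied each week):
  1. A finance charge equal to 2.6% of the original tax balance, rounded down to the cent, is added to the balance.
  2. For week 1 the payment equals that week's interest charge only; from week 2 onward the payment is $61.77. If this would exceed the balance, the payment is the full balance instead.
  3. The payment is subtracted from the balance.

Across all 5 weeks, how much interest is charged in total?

# | Opening | Interest | Payment | End bal
1 | $222.35 | $5.78 | $5.78 | $222.35
2 | $222.35 | $5.78 | $61.77 | $166.36
3 | $166.36 | $5.78 | $61.77 | $110.37
4 | $110.37 | $5.78 | $61.77 | $54.38
5 | $54.38 | $5.78 | $60.16 | $0.00
Total interest: $5.78 + $5.78 + $5.78 + $5.78 + $5.78 = $28.90

$28.90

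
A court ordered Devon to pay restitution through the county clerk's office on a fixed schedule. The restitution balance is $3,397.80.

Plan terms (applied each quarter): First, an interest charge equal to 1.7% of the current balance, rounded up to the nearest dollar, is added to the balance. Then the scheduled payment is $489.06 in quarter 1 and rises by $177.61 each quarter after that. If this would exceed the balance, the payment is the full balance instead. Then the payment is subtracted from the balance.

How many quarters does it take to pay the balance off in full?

Quarter 1: opening $3,397.80; interest $58.00 → $3,455.80; payment $489.06; balance $2,966.74
Quarter 2: opening $2,966.74; interest $51.00 → $3,017.74; payment $666.67; balance $2,351.07
Quarter 3: opening $2,351.07; interest $40.00 → $2,391.07; payment $844.28; balance $1,546.79
Quarter 4: opening $1,546.79; interest $27.00 → $1,573.79; payment $1,021.89; balance $551.90
Quarter 5: opening $551.90; interest $10.00 → $561.90; payment $561.90; balance $0.00
Balance reaches $0.00 in quarter 5.

5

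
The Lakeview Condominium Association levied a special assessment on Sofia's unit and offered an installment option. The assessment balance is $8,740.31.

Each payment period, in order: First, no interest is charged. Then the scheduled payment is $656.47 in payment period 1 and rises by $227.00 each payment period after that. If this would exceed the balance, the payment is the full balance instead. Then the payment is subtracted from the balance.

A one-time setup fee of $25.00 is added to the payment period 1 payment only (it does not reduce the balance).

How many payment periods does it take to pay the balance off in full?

7

# | Opening | Payment | Fee | End bal
1 | $8,740.31 | $656.47 | $25.00 | $8,083.84
2 | $8,083.84 | $883.47 | — | $7,200.37
3 | $7,200.37 | $1,110.47 | — | $6,089.90
4 | $6,089.90 | $1,337.47 | — | $4,752.43
5 | $4,752.43 | $1,564.47 | — | $3,187.96
6 | $3,187.96 | $1,791.47 | — | $1,396.49
7 | $1,396.49 | $1,396.49 | — | $0.00
Balance reaches $0.00 in payment period 7.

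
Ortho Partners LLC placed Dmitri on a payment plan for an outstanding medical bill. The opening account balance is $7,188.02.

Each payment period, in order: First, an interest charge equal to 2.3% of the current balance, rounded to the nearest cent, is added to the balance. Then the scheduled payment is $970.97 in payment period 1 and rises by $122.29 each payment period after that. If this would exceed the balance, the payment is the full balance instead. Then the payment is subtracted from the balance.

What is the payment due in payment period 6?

# | Opening | Interest | Payment | End bal
1 | $7,188.02 | $165.32 | $970.97 | $6,382.37
2 | $6,382.37 | $146.79 | $1,093.26 | $5,435.90
3 | $5,435.90 | $125.03 | $1,215.55 | $4,345.38
4 | $4,345.38 | $99.94 | $1,337.84 | $3,107.48
5 | $3,107.48 | $71.47 | $1,460.13 | $1,718.82
6 | $1,718.82 | $39.53 | $1,582.42 | $175.93

$1,582.42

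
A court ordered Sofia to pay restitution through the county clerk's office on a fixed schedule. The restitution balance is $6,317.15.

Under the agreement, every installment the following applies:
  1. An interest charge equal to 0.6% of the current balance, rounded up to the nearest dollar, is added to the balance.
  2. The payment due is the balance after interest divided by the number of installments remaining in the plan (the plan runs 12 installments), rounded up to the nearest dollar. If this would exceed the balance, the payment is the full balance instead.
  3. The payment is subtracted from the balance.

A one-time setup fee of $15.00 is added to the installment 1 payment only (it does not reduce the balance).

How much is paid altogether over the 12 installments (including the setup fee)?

Installment 1: opening $6,317.15; interest $38.00 → $6,355.15; payment $530.00 (+ $15.00 fee); balance $5,825.15
Installment 2: opening $5,825.15; interest $35.00 → $5,860.15; payment $533.00; balance $5,327.15
Installment 3: opening $5,327.15; interest $32.00 → $5,359.15; payment $536.00; balance $4,823.15
Installment 4: opening $4,823.15; interest $29.00 → $4,852.15; payment $540.00; balance $4,312.15
Installment 5: opening $4,312.15; interest $26.00 → $4,338.15; payment $543.00; balance $3,795.15
Installment 6: opening $3,795.15; interest $23.00 → $3,818.15; payment $546.00; balance $3,272.15
Installment 7: opening $3,272.15; interest $20.00 → $3,292.15; payment $549.00; balance $2,743.15
Installment 8: opening $2,743.15; interest $17.00 → $2,760.15; payment $553.00; balance $2,207.15
Installment 9: opening $2,207.15; interest $14.00 → $2,221.15; payment $556.00; balance $1,665.15
Installment 10: opening $1,665.15; interest $10.00 → $1,675.15; payment $559.00; balance $1,116.15
Installment 11: opening $1,116.15; interest $7.00 → $1,123.15; payment $562.00; balance $561.15
Installment 12: opening $561.15; interest $4.00 → $565.15; payment $565.15; balance $0.00
Total paid: $6,587.15

$6,587.15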